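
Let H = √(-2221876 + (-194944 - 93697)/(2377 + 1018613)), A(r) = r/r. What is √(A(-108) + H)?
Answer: √(1042420580100 + 1020990*I*√2316129563529842190)/1020990 ≈ 27.309 + 27.291*I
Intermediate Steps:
A(r) = 1
H = I*√2316129563529842190/1020990 (H = √(-2221876 - 288641/1020990) = √(-2268513465881/1020990) = I*√2316129563529842190/1020990 ≈ 1490.6*I)
√(A(-108) + H) = √(1 + I*√2316129563529842190/1020990)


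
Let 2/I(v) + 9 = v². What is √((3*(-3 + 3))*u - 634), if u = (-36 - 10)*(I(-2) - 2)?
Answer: I*√634 ≈ 25.179*I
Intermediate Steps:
I(v) = 2/(-9 + v²)
u = 552/5 (u = (-36 - 10)*(2/(-9 + (-2)²) - 2) = -46*(2/(-9 + 4) - 2) = -46*(2/(-5) - 2) = -46*(2*(-⅕) - 2) = -46*(-⅖ - 2) = -46*(-12/5) = 552/5 ≈ 110.40)
√((3*(-3 + 3))*u - 634) = √((3*(-3 + 3))*(552/5) - 634) = √((3*0)*(552/5) - 634) = √(0*(552/5) - 634) = √(0 - 634) = √(-634) = I*√634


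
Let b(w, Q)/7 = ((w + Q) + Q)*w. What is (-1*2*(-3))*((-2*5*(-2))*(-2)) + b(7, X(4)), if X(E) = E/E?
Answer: 201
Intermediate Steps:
X(E) = 1
b(w, Q) = 7*w*(w + 2*Q) (b(w, Q) = 7*(((w + Q) + Q)*w) = 7*(((Q + w) + Q)*w) = 7*((w + 2*Q)*w) = 7*(w*(w + 2*Q)) = 7*w*(w + 2*Q))
(-1*2*(-3))*((-2*5*(-2))*(-2)) + b(7, X(4)) = (-1*2*(-3))*((-2*5*(-2))*(-2)) + 7*7*(7 + 2*1) = (-2*(-3))*(-10*(-2)*(-2)) + 7*7*(7 + 2) = 6*(20*(-2)) + 7*7*9 = 6*(-40) + 441 = -240 + 441 = 201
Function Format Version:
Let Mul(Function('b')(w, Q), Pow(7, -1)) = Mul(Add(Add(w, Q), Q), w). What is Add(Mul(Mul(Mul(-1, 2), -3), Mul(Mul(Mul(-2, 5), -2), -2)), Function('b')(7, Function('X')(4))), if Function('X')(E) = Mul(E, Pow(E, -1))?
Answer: 201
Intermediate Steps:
Function('X')(E) = 1
Function('b')(w, Q) = Mul(7, w, Add(w, Mul(2, Q))) (Function('b')(w, Q) = Mul(7, Mul(Add(Add(w, Q), Q), w)) = Mul(7, Mul(Add(Add(Q, w), Q), w)) = Mul(7, Mul(Add(w, Mul(2, Q)), w)) = Mul(7, Mul(w, Add(w, Mul(2, Q)))) = Mul(7, w, Add(w, Mul(2, Q))))
Add(Mul(Mul(Mul(-1, 2), -3), Mul(Mul(Mul(-2, 5), -2), -2)), Function('b')(7, Function('X')(4))) = Add(Mul(Mul(Mul(-1, 2), -3), Mul(Mul(Mul(-2, 5), -2), -2)), Mul(7, 7, Add(7, Mul(2, 1)))) = Add(Mul(Mul(-2, -3), Mul(Mul(-10, -2), -2)), Mul(7, 7, Add(7, 2))) = Add(Mul(6, Mul(20, -2)), Mul(7, 7, 9)) = Add(Mul(6, -40), 441) = Add(-240, 441) = 201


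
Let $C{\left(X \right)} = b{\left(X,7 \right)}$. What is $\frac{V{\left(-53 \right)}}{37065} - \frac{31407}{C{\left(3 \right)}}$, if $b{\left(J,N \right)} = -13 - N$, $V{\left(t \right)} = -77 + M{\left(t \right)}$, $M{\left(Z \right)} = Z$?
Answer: $\frac{232819571}{148260} \approx 1570.3$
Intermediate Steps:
$V{\left(t \right)} = -77 + t$
$C{\left(X \right)} = -20$ ($C{\left(X \right)} = -13 - 7 = -20$)
$\frac{V{\left(-53 \right)}}{37065} - \frac{31407}{C{\left(3 \right)}} = \frac{-77 - 53}{37065} - \frac{31407}{-20} = \left(-130\right) \frac{1}{37065} - - \frac{31407}{20} = - \frac{26}{7413} + \frac{31407}{20} = \frac{232819571}{148260}$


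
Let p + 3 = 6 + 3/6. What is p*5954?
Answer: 20839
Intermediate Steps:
p = 7/2 (p = -3 + (6 + 3/6) = -3 + (6 + 3*(⅙)) = -3 + (6 + ½) = -3 + 13/2 = 7/2 ≈ 3.5000)
p*5954 = (7/2)*5954 = 20839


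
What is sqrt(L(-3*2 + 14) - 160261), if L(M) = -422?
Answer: I*sqrt(160683) ≈ 400.85*I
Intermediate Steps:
sqrt(L(-3*2 + 14) - 160261) = sqrt(-422 - 160261) = sqrt(-160683) = I*sqrt(160683)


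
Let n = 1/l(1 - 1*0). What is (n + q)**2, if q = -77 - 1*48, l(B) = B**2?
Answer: 15376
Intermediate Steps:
n = 1 (n = 1/((1 - 1*0)**2) = 1/((1 + 0)**2) = 1/(1**2) = 1/1 = 1)
q = -125 (q = -77 - 48 = -125)
(n + q)**2 = (1 - 125)**2 = (-124)**2 = 15376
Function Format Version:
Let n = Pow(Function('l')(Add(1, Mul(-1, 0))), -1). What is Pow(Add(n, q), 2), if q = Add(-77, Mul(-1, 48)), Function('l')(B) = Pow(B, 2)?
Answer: 15376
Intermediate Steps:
n = 1 (n = Pow(Pow(Add(1, Mul(-1, 0)), 2), -1) = Pow(Pow(Add(1, 0), 2), -1) = Pow(Pow(1, 2), -1) = Pow(1, -1) = 1)
q = -125 (q = Add(-77, -48) = -125)
Pow(Add(n, q), 2) = Pow(Add(1, -125), 2) = Pow(-124, 2) = 15376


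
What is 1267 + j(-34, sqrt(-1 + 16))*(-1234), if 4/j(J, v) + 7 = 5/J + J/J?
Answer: 432627/209 ≈ 2070.0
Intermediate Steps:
j(J, v) = 4/(-6 + 5/J) (j(J, v) = 4/(-7 + (5/J + J/J)) = 4/(-7 + (5/J + 1)) = 4/(-7 + (1 + 5/J)) = 4/(-6 + 5/J))
1267 + j(-34, sqrt(-1 + 16))*(-1234) = 1267 - 4*(-34)/(-5 + 6*(-34))*(-1234) = 1267 - 4*(-34)/(-5 - 204)*(-1234) = 1267 - 4*(-34)/(-209)*(-1234) = 1267 - 4*(-34)*(-1/209)*(-1234) = 1267 - 136/209*(-1234) = 1267 + 167824/209 = 432627/209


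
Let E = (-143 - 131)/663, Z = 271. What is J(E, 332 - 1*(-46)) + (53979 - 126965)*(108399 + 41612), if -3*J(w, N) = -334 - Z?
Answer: -32846107933/3 ≈ -1.0949e+10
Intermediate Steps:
E = -274/663 (E = -274*1/663 = -274/663 ≈ -0.41327)
J(w, N) = 605/3 (J(w, N) = -(-334 - 1*271)/3 = -(-334 - 271)/3 = -⅓*(-605) = 605/3)
J(E, 332 - 1*(-46)) + (53979 - 126965)*(108399 + 41612) = 605/3 + (53979 - 126965)*(108399 + 41612) = 605/3 - 72986*150011 = 605/3 - 10948702846 = -32846107933/3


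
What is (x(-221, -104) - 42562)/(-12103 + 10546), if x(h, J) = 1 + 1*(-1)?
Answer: 42562/1557 ≈ 27.336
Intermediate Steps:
x(h, J) = 0 (x(h, J) = 1 - 1 = 0)
(x(-221, -104) - 42562)/(-12103 + 10546) = (0 - 42562)/(-12103 + 10546) = -42562/(-1557) = -42562*(-1/1557) = 42562/1557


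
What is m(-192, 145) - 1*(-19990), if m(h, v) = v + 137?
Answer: 20272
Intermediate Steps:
m(h, v) = 137 + v
m(-192, 145) - 1*(-19990) = (137 + 145) - 1*(-19990) = 282 + 19990 = 20272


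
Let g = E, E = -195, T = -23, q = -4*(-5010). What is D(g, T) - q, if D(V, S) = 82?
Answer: -19958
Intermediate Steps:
q = 20040
g = -195
D(g, T) - q = 82 - 1*20040 = 82 - 20040 = -19958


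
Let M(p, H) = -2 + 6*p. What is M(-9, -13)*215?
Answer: -12040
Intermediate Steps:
M(-9, -13)*215 = (-2 + 6*(-9))*215 = (-2 - 54)*215 = -56*215 = -12040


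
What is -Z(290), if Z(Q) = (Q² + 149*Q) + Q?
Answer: -127600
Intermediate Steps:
Z(Q) = Q² + 150*Q
-Z(290) = -290*(150 + 290) = -290*440 = -1*127600 = -127600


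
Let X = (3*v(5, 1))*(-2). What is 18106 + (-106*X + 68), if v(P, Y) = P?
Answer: 21354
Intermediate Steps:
X = -30 (X = (3*5)*(-2) = 15*(-2) = -30)
18106 + (-106*X + 68) = 18106 + (-106*(-30) + 68) = 18106 + (3180 + 68) = 18106 + 3248 = 21354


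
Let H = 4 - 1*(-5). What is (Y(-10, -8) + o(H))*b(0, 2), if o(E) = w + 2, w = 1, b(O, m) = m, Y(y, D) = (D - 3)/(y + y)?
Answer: 71/10 ≈ 7.1000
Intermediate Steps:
Y(y, D) = (-3 + D)/(2*y) (Y(y, D) = (-3 + D)/((2*y)) = (-3 + D)*(1/(2*y)) = (-3 + D)/(2*y))
H = 9 (H = 4 + 5 = 9)
o(E) = 3 (o(E) = 1 + 2 = 3)
(Y(-10, -8) + o(H))*b(0, 2) = ((1/2)*(-3 - 8)/(-10) + 3)*2 = ((1/2)*(-1/10)*(-11) + 3)*2 = (11/20 + 3)*2 = (71/20)*2 = 71/10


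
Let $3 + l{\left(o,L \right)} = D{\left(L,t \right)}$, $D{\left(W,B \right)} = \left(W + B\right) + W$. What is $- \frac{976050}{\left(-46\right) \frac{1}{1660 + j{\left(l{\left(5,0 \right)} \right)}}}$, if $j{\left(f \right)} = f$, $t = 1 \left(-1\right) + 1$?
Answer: $\frac{808657425}{23} \approx 3.5159 \cdot 10^{7}$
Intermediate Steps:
$t = 0$ ($t = -1 + 1 = 0$)
$D{\left(W,B \right)} = B + 2 W$ ($D{\left(W,B \right)} = \left(B + W\right) + W = B + 2 W$)
$l{\left(o,L \right)} = -3 + 2 L$ ($l{\left(o,L \right)} = -3 + \left(0 + 2 L\right) = -3 + 2 L$)
$- \frac{976050}{\left(-46\right) \frac{1}{1660 + j{\left(l{\left(5,0 \right)} \right)}}} = - \frac{976050}{\left(-46\right) \frac{1}{1660 + \left(-3 + 2 \cdot 0\right)}} = - \frac{976050}{\left(-46\right) \frac{1}{1660 + \left(-3 + 0\right)}} = - \frac{976050}{\left(-46\right) \frac{1}{1660 - 3}} = - \frac{976050}{\left(-46\right) \frac{1}{1657}} = - \frac{976050}{- \frac{46}{1657}} = \left(-976050\right) \left(- \frac{1657}{46}\right) = \frac{808657425}{23}$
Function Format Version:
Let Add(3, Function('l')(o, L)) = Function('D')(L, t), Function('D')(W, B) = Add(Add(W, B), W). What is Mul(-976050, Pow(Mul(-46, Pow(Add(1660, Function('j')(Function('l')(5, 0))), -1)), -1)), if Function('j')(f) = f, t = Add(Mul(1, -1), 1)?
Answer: Rational(808657425, 23) ≈ 3.5159e+7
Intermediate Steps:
t = 0 (t = Add(-1, 1) = 0)
Function('D')(W, B) = Add(B, Mul(2, W)) (Function('D')(W, B) = Add(Add(B, W), W) = Add(B, Mul(2, W)))
Function('l')(o, L) = Add(-3, Mul(2, L)) (Function('l')(o, L) = Add(-3, Add(0, Mul(2, L))) = Add(-3, Mul(2, L)))
Mul(-976050, Pow(Mul(-46, Pow(Add(1660, Function('j')(Function('l')(5, 0))), -1)), -1)) = Mul(-976050, Pow(Mul(-46, Pow(Add(1660, Add(-3, Mul(2, 0))), -1)), -1)) = Mul(-976050, Pow(Mul(-46, Pow(Add(1660, Add(-3, 0)), -1)), -1)) = Mul(-976050, Pow(Mul(-46, Pow(Add(1660, -3), -1)), -1)) = Mul(-976050, Pow(Mul(-46, Pow(1657, -1)), -1)) = Mul(-976050, Pow(Mul(-46, Rational(1, 1657)), -1)) = Mul(-976050, Pow(Rational(-46, 1657), -1)) = Mul(-976050, Rational(-1657, 46)) = Rational(808657425, 23)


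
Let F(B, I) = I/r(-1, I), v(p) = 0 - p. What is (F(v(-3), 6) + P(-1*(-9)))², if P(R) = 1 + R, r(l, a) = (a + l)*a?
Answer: 2601/25 ≈ 104.04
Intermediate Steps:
v(p) = -p
r(l, a) = a*(a + l)
F(B, I) = 1/(-1 + I) (F(B, I) = I/((I*(I - 1))) = I/((I*(-1 + I))) = I*(1/(I*(-1 + I))) = 1/(-1 + I))
(F(v(-3), 6) + P(-1*(-9)))² = (1/(-1 + 6) + (1 - 1*(-9)))² = (1/5 + (1 + 9))² = (⅕ + 10)² = (51/5)² = 2601/25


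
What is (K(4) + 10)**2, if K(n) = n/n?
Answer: 121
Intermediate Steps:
K(n) = 1
(K(4) + 10)**2 = (1 + 10)**2 = 11**2 = 121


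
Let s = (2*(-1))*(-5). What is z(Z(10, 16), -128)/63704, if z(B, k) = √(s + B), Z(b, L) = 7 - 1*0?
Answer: √17/63704 ≈ 6.4723e-5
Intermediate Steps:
s = 10 (s = -2*(-5) = 10)
Z(b, L) = 7 (Z(b, L) = 7 + 0 = 7)
z(B, k) = √(10 + B)
z(Z(10, 16), -128)/63704 = √(10 + 7)/63704 = √17*(1/63704) = √17/63704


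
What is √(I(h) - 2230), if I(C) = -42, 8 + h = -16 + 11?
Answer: 4*I*√142 ≈ 47.666*I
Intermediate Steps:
h = -13 (h = -8 + (-16 + 11) = -8 - 5 = -13)
√(I(h) - 2230) = √(-42 - 2230) = √(-2272) = 4*I*√142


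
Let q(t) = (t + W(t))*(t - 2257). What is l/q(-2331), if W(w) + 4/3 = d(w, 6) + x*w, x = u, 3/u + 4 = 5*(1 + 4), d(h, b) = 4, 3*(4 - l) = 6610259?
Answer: -6610247/36630592 ≈ -0.18046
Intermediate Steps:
l = -6610247/3 (l = 4 - 1/3*6610259 = 4 - 6610259/3 = -6610247/3 ≈ -2.2034e+6)
u = 1/7 (u = 3/(-4 + 5*(1 + 4)) = 3/(-4 + 5*5) = 3/(-4 + 25) = 3/21 = 3*(1/21) = 1/7 ≈ 0.14286)
x = 1/7 ≈ 0.14286
W(w) = 8/3 + w/7 (W(w) = -4/3 + (4 + w/7) = 8/3 + w/7)
q(t) = (-2257 + t)*(8/3 + 8*t/7) (q(t) = (t + (8/3 + t/7))*(t - 2257) = (8/3 + 8*t/7)*(-2257 + t) = (-2257 + t)*(8/3 + 8*t/7))
l/q(-2331) = -6610247/(3*(-18056/3 - 54112/21*(-2331) + (8/7)*(-2331)**2)) = -6610247/(3*(-18056/3 + 6006432 + (8/7)*5433561)) = -6610247/(3*(-18056/3 + 6006432 + 6209784)) = -6610247/(3*36630592/3) = -6610247/3*3/36630592 = -6610247/36630592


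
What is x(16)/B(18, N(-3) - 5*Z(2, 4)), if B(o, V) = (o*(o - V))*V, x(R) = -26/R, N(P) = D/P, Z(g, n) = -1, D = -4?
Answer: -13/10640 ≈ -0.0012218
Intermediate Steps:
N(P) = -4/P
B(o, V) = V*o*(o - V)
x(16)/B(18, N(-3) - 5*Z(2, 4)) = (-26/16)/(((-4/(-3) - 5*(-1))*18*(18 - (-4/(-3) - 5*(-1))))) = (-26*1/16)/(((-4*(-1/3) + 5)*18*(18 - (-4*(-1/3) + 5)))) = -13*1/(18*(18 - (4/3 + 5))*(4/3 + 5))/8 = -13*1/(114*(18 - 1*19/3))/8 = -13*1/(114*(18 - 19/3))/8 = -13/(8*((19/3)*18*(35/3))) = -13/8/1330 = -13/8*1/1330 = -13/10640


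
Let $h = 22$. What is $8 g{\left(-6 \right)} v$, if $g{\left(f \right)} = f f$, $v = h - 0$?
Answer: $6336$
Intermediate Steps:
$v = 22$ ($v = 22 - 0 = 22 + 0 = 22$)
$g{\left(f \right)} = f^{2}$
$8 g{\left(-6 \right)} v = 8 \left(-6\right)^{2} \cdot 22 = 8 \cdot 36 \cdot 22 = 288 \cdot 22 = 6336$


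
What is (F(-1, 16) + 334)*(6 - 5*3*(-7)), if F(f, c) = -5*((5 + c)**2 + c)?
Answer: -216561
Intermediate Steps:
F(f, c) = -5*c - 5*(5 + c)**2 (F(f, c) = -5*(c + (5 + c)**2) = -5*c - 5*(5 + c)**2)
(F(-1, 16) + 334)*(6 - 5*3*(-7)) = ((-5*16 - 5*(5 + 16)**2) + 334)*(6 - 5*3*(-7)) = ((-80 - 5*21**2) + 334)*(6 - 15*(-7)) = ((-80 - 5*441) + 334)*(6 + 105) = ((-80 - 2205) + 334)*111 = (-2285 + 334)*111 = -1951*111 = -216561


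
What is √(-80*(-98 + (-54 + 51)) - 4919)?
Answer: √3161 ≈ 56.223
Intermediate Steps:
√(-80*(-98 + (-54 + 51)) - 4919) = √(-80*(-98 - 3) - 4919) = √(-80*(-101) - 4919) = √(8080 - 4919) = √3161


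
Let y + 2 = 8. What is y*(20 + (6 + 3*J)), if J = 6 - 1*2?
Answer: 228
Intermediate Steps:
y = 6 (y = -2 + 8 = 6)
J = 4 (J = 6 - 2 = 4)
y*(20 + (6 + 3*J)) = 6*(20 + (6 + 3*4)) = 6*(20 + (6 + 12)) = 6*(20 + 18) = 6*38 = 228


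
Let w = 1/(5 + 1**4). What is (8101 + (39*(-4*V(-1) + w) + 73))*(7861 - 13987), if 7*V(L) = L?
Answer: -351751857/7 ≈ -5.0250e+7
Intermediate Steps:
V(L) = L/7
w = 1/6 (w = 1/(5 + 1) = 1/6 ≈ 0.16667)
(8101 + (39*(-4*V(-1) + w) + 73))*(7861 - 13987) = (8101 + (39*(-4*(-1)/7 + 1/6) + 73))*(7861 - 13987) = (8101 + (39*(-4*(-1/7) + 1/6) + 73))*(-6126) = (8101 + (39*(4/7 + 1/6) + 73))*(-6126) = (8101 + (39*(31/42) + 73))*(-6126) = (8101 + (403/14 + 73))*(-6126) = (8101 + 1425/14)*(-6126) = (114839/14)*(-6126) = -351751857/7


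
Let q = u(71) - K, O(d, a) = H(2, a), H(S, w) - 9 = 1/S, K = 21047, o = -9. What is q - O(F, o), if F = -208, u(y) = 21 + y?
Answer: -41929/2 ≈ -20965.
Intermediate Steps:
H(S, w) = 9 + 1/S
O(d, a) = 19/2 (O(d, a) = 9 + 1/2 = 19/2)
q = -20955 (q = (21 + 71) - 1*21047 = 92 - 21047 = -20955)
q - O(F, o) = -20955 - 1*19/2 = -20955 - 19/2 = -41929/2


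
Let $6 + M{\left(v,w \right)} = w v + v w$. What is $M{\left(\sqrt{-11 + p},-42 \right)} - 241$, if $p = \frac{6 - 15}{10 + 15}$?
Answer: $-247 - \frac{168 i \sqrt{71}}{5} \approx -247.0 - 283.12 i$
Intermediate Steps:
$p = - \frac{9}{25} \approx -0.36$
$M{\left(v,w \right)} = -6 + 2 v w$ ($M{\left(v,w \right)} = -6 + \left(w v + v w\right) = -6 + \left(v w + v w\right) = -6 + 2 v w$)
$M{\left(\sqrt{-11 + p},-42 \right)} - 241 = \left(-6 + 2 \sqrt{-11 - \frac{9}{25}} \left(-42\right)\right) - 241 = \left(-6 + 2 \sqrt{- \frac{284}{25}} \left(-42\right)\right) - 241 = \left(-6 + 2 \frac{2 i \sqrt{71}}{5} \left(-42\right)\right) - 241 = \left(-6 - \frac{168 i \sqrt{71}}{5}\right) - 241 = -247 - \frac{168 i \sqrt{71}}{5}$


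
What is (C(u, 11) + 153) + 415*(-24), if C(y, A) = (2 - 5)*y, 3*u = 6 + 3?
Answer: -9816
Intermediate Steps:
u = 3 (u = (6 + 3)/3 = (1/3)*9 = 3)
C(y, A) = -3*y
(C(u, 11) + 153) + 415*(-24) = (-3*3 + 153) + 415*(-24) = (-9 + 153) - 9960 = 144 - 9960 = -9816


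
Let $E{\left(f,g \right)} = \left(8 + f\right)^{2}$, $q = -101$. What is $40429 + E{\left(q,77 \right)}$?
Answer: $49078$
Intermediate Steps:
$40429 + E{\left(q,77 \right)} = 40429 + \left(8 - 101\right)^{2} = 40429 + \left(-93\right)^{2} = 40429 + 8649 = 49078$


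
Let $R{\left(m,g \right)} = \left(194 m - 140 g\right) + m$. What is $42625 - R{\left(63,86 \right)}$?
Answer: $42380$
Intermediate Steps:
$R{\left(m,g \right)} = - 140 g + 195 m$ ($R{\left(m,g \right)} = \left(- 140 g + 194 m\right) + m = - 140 g + 195 m$)
$42625 - R{\left(63,86 \right)} = 42625 - \left(\left(-140\right) 86 + 195 \cdot 63\right) = 42625 - \left(-12040 + 12285\right) = 42625 - 245 = 42380$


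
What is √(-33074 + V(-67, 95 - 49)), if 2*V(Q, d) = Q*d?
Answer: I*√34615 ≈ 186.05*I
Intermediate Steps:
V(Q, d) = Q*d/2 (V(Q, d) = (Q*d)/2 = Q*d/2)
√(-33074 + V(-67, 95 - 49)) = √(-33074 + (½)*(-67)*(95 - 49)) = √(-33074 + (½)*(-67)*46) = √(-33074 - 1541) = √(-34615) = I*√34615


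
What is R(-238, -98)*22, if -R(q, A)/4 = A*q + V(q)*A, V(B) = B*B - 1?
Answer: 486436720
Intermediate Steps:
V(B) = -1 + B**2 (V(B) = B**2 - 1 = -1 + B**2)
R(q, A) = -4*A*q - 4*A*(-1 + q**2) (R(q, A) = -4*(A*q + (-1 + q**2)*A) = -4*(A*q + A*(-1 + q**2)) = -4*A*q - 4*A*(-1 + q**2))
R(-238, -98)*22 = (4*(-98)*(1 - 1*(-238) - 1*(-238)**2))*22 = (4*(-98)*(1 + 238 - 1*56644))*22 = (4*(-98)*(1 + 238 - 56644))*22 = (4*(-98)*(-56405))*22 = 22110760*22 = 486436720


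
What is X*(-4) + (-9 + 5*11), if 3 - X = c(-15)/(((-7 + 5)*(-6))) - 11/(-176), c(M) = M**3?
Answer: -4363/4 ≈ -1090.8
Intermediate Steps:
X = 4547/16 (X = 3 - ((-15)**3/(((-7 + 5)*(-6))) - 11/(-176)) = 3 - (-3375/((-2*(-6))) - 11*(-1/176)) = 3 - (-3375/12 + 1/16) = 3 - (-3375*1/12 + 1/16) = 3 - (-1125/4 + 1/16) = 3 - 1*(-4499/16) = 3 + 4499/16 = 4547/16 ≈ 284.19)
X*(-4) + (-9 + 5*11) = (4547/16)*(-4) + (-9 + 5*11) = -4547/4 + (-9 + 55) = -4547/4 + 46 = -4363/4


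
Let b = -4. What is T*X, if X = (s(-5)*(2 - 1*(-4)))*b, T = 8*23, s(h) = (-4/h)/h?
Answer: 17664/25 ≈ 706.56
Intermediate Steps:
s(h) = -4/h**2
T = 184
X = 96/25 (X = ((-4/(-5)**2)*(2 - 1*(-4)))*(-4) = ((-4*1/25)*(2 + 4))*(-4) = -4/25*6*(-4) = -24/25*(-4) = 96/25 ≈ 3.8400)
T*X = 184*(96/25) = 17664/25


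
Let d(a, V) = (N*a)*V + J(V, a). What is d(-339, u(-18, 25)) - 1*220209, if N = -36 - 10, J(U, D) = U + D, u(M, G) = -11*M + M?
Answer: 2586552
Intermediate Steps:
u(M, G) = -10*M
J(U, D) = D + U
N = -46
d(a, V) = V + a - 46*V*a (d(a, V) = (-46*a)*V + (a + V) = -46*V*a + (V + a) = V + a - 46*V*a)
d(-339, u(-18, 25)) - 1*220209 = (-10*(-18) - 339 - 46*(-10*(-18))*(-339)) - 1*220209 = (180 - 339 - 46*180*(-339)) - 220209 = (180 - 339 + 2806920) - 220209 = 2806761 - 220209 = 2586552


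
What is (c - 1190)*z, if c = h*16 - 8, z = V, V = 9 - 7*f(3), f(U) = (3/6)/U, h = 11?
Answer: -24017/3 ≈ -8005.7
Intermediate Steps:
f(U) = 1/(2*U) (f(U) = (3*(⅙))/U = 1/(2*U))
V = 47/6 (V = 9 - 7/(2*3) = 9 - 7*⅙ = 9 - 7/6 = 47/6 ≈ 7.8333)
z = 47/6 ≈ 7.8333
c = 168 (c = 11*16 - 8 = 176 - 8 = 168)
(c - 1190)*z = (168 - 1190)*(47/6) = -1022*47/6 = -24017/3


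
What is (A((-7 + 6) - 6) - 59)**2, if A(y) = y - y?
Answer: 3481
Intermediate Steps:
A(y) = 0
(A((-7 + 6) - 6) - 59)**2 = (0 - 59)**2 = (-59)**2 = 3481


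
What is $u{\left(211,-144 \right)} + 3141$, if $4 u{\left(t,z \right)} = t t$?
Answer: $\frac{57085}{4} \approx 14271.0$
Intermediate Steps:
$u{\left(t,z \right)} = \frac{t^{2}}{4}$ ($u{\left(t,z \right)} = \frac{t t}{4} = \frac{t^{2}}{4}$)
$u{\left(211,-144 \right)} + 3141 = \frac{211^{2}}{4} + 3141 = \frac{1}{4} \cdot 44521 + 3141 = \frac{44521}{4} + 3141 = \frac{57085}{4}$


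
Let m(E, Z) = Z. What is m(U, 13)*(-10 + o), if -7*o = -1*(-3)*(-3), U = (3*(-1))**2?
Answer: -793/7 ≈ -113.29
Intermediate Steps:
U = 9 (U = (-3)**2 = 9)
o = 9/7 (o = -(-1*(-3))*(-3)/7 = -3*(-3)/7 = -1/7*(-9) = 9/7 ≈ 1.2857)
m(U, 13)*(-10 + o) = 13*(-10 + 9/7) = 13*(-61/7) = -793/7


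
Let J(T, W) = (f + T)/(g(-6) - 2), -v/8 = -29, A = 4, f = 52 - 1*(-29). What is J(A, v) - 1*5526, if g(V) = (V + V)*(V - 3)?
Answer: -585671/106 ≈ -5525.2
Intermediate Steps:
f = 81 (f = 52 + 29 = 81)
g(V) = 2*V*(-3 + V) (g(V) = (2*V)*(-3 + V) = 2*V*(-3 + V))
v = 232 (v = -8*(-29) = 232)
J(T, W) = 81/106 + T/106 (J(T, W) = (81 + T)/(2*(-6)*(-3 - 6) - 2) = (81 + T)/(2*(-6)*(-9) - 2) = (81 + T)/(108 - 2) = (81 + T)/106 = (81 + T)*(1/106) = 81/106 + T/106)
J(A, v) - 1*5526 = (81/106 + (1/106)*4) - 1*5526 = (81/106 + 2/53) - 5526 = 85/106 - 5526 = -585671/106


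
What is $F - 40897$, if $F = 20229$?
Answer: $-20668$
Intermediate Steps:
$F - 40897 = 20229 - 40897 = -20668$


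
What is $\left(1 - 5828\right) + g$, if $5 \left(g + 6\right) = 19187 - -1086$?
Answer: $- \frac{8892}{5} \approx -1778.4$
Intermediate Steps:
$g = \frac{20243}{5}$ ($g = -6 + \frac{19187 - -1086}{5} = -6 + \frac{19187 + 1086}{5} = -6 + \frac{1}{5} \cdot 20273 = -6 + \frac{20273}{5} = \frac{20243}{5} \approx 4048.6$)
$\left(1 - 5828\right) + g = \left(1 - 5828\right) + \frac{20243}{5} = -5827 + \frac{20243}{5} = - \frac{8892}{5}$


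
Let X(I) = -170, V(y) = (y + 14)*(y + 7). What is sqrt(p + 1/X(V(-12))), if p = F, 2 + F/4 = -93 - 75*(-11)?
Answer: sqrt(84387830)/170 ≈ 54.037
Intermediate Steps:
V(y) = (7 + y)*(14 + y) (V(y) = (14 + y)*(7 + y) = (7 + y)*(14 + y))
F = 2920 (F = -8 + 4*(-93 - 75*(-11)) = -8 + 4*(-93 + 825) = -8 + 4*732 = -8 + 2928 = 2920)
p = 2920
sqrt(p + 1/X(V(-12))) = sqrt(2920 + 1/(-170)) = sqrt(2920 - 1/170) = sqrt(496399/170) = sqrt(84387830)/170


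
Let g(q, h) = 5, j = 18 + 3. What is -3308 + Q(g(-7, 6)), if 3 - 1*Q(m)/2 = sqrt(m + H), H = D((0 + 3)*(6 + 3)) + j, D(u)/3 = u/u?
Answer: -3302 - 2*sqrt(29) ≈ -3312.8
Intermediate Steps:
j = 21
D(u) = 3 (D(u) = 3*(u/u) = 3*1 = 3)
H = 24 (H = 3 + 21 = 24)
Q(m) = 6 - 2*sqrt(24 + m) (Q(m) = 6 - 2*sqrt(m + 24) = 6 - 2*sqrt(24 + m))
-3308 + Q(g(-7, 6)) = -3308 + (6 - 2*sqrt(24 + 5)) = -3308 + (6 - 2*sqrt(29)) = -3302 - 2*sqrt(29)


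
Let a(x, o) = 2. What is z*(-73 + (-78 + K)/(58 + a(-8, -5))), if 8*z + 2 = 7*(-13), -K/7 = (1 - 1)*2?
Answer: 69099/80 ≈ 863.74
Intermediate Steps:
K = 0 (K = -7*(1 - 1)*2 = -0*2 = -7*0 = 0)
z = -93/8 (z = -¼ + (7*(-13))/8 = -¼ + (⅛)*(-91) = -¼ - 91/8 = -93/8 ≈ -11.625)
z*(-73 + (-78 + K)/(58 + a(-8, -5))) = -93*(-73 + (-78 + 0)/(58 + 2))/8 = -93*(-73 - 78/60)/8 = -93*(-73 - 78*1/60)/8 = -93*(-73 - 13/10)/8 = -93/8*(-743/10) = 69099/80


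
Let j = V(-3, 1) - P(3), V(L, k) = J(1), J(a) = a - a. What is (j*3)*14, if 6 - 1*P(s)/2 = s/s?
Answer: -420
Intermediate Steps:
J(a) = 0
P(s) = 10 (P(s) = 12 - 2*s/s = 12 - 2*1 = 12 - 2 = 10)
V(L, k) = 0
j = -10 (j = 0 - 1*10 = 0 - 10 = -10)
(j*3)*14 = -10*3*14 = -30*14 = -420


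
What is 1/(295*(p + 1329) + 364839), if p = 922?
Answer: 1/1028884 ≈ 9.7193e-7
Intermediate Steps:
1/(295*(p + 1329) + 364839) = 1/(295*(922 + 1329) + 364839) = 1/(295*2251 + 364839) = 1/(664045 + 364839) = 1/1028884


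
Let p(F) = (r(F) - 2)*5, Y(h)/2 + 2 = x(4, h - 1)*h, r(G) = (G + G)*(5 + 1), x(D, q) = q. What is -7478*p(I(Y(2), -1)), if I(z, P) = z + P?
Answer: 523460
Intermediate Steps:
r(G) = 12*G (r(G) = (2*G)*6 = 12*G)
Y(h) = -4 + 2*h*(-1 + h) (Y(h) = -4 + 2*((h - 1)*h) = -4 + 2*((-1 + h)*h) = -4 + 2*(h*(-1 + h)) = -4 + 2*h*(-1 + h))
I(z, P) = P + z
p(F) = -10 + 60*F (p(F) = (12*F - 2)*5 = (-2 + 12*F)*5 = -10 + 60*F)
-7478*p(I(Y(2), -1)) = -7478*(-10 + 60*(-1 + (-4 + 2*2*(-1 + 2)))) = -7478*(-10 + 60*(-1 + (-4 + 2*2*1))) = -7478*(-10 + 60*(-1 + (-4 + 4))) = -7478*(-10 + 60*(-1 + 0)) = -7478*(-10 + 60*(-1)) = -7478*(-10 - 60) = -7478*(-70) = 523460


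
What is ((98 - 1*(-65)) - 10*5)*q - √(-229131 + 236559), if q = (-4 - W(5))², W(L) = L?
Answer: 9153 - 2*√1857 ≈ 9066.8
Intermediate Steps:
q = 81 (q = (-4 - 1*5)² = (-4 - 5)² = (-9)² = 81)
((98 - 1*(-65)) - 10*5)*q - √(-229131 + 236559) = ((98 - 1*(-65)) - 10*5)*81 - √(-229131 + 236559) = ((98 + 65) - 50)*81 - √7428 = (163 - 50)*81 - 2*√1857 = 113*81 - 2*√1857 = 9153 - 2*√1857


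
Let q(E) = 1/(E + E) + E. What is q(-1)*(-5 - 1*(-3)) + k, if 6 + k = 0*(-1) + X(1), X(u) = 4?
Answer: 1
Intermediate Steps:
q(E) = E + 1/(2*E) (q(E) = 1/(2*E) + E = E + 1/(2*E))
k = -2 (k = -6 + (0*(-1) + 4) = -6 + (0 + 4) = -6 + 4 = -2)
q(-1)*(-5 - 1*(-3)) + k = (-1 + (½)/(-1))*(-5 - 1*(-3)) - 2 = (-1 + (½)*(-1))*(-5 + 3) - 2 = (-1 - ½)*(-2) - 2 = -3/2*(-2) - 2 = 3 - 2 = 1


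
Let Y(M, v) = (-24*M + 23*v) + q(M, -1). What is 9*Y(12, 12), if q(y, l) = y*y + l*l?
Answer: 1197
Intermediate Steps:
q(y, l) = l² + y² (q(y, l) = y² + l² = l² + y²)
Y(M, v) = 1 + M² - 24*M + 23*v (Y(M, v) = (-24*M + 23*v) + ((-1)² + M²) = (-24*M + 23*v) + (1 + M²) = 1 + M² - 24*M + 23*v)
9*Y(12, 12) = 9*(1 + 12² - 24*12 + 23*12) = 9*(1 + 144 - 288 + 276) = 9*133 = 1197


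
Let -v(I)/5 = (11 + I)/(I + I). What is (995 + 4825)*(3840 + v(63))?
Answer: 468965900/21 ≈ 2.2332e+7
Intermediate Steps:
v(I) = -5*(11 + I)/(2*I) (v(I) = -5*(11 + I)/(I + I) = -5*(11 + I)/(2*I))
(995 + 4825)*(3840 + v(63)) = (995 + 4825)*(3840 + (5/2)*(-11 - 1*63)/63) = 5820*(3840 + (5/2)*(1/63)*(-11 - 63)) = 5820*(3840 + (5/2)*(1/63)*(-74)) = 5820*(3840 - 185/63) = 5820*(241735/63) = 468965900/21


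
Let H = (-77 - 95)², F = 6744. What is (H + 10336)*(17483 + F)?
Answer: 967141840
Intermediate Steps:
H = 29584 (H = (-172)² = 29584)
(H + 10336)*(17483 + F) = (29584 + 10336)*(17483 + 6744) = 39920*24227 = 967141840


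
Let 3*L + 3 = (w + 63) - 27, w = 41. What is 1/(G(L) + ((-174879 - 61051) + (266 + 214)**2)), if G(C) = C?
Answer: -3/16516 ≈ -0.00018164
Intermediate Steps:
L = 74/3 (L = -1 + ((41 + 63) - 27)/3 = -1 + (104 - 27)/3 = -1 + (1/3)*77 = -1 + 77/3 = 74/3 ≈ 24.667)
1/(G(L) + ((-174879 - 61051) + (266 + 214)**2)) = 1/(74/3 + ((-174879 - 61051) + (266 + 214)**2)) = 1/(74/3 + (-235930 + 480**2)) = 1/(74/3 + (-235930 + 230400)) = 1/(74/3 - 5530) = 1/(-16516/3) = -3/16516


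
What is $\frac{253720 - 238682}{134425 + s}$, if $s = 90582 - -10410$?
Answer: $\frac{15038}{235417} \approx 0.063878$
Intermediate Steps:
$s = 100992$ ($s = 90582 + 10410 = 100992$)
$\frac{253720 - 238682}{134425 + s} = \frac{253720 - 238682}{134425 + 100992} = \frac{15038}{235417}$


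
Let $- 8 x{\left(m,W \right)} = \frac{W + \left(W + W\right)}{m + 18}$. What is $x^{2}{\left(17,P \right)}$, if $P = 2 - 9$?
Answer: $\frac{9}{1600} \approx 0.005625$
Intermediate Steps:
$P = -7$ ($P = 2 - 9 = -7$)
$x{\left(m,W \right)} = - \frac{3 W}{8 \left(18 + m\right)}$ ($x{\left(m,W \right)} = - \frac{\left(W + \left(W + W\right)\right) \frac{1}{m + 18}}{8} = - \frac{\left(W + 2 W\right) \frac{1}{18 + m}}{8} = - \frac{3 W \frac{1}{18 + m}}{8} = - \frac{3 W}{8 \left(18 + m\right)}$)
$x^{2}{\left(17,P \right)} = \left(\left(-3\right) \left(-7\right) \frac{1}{144 + 8 \cdot 17}\right)^{2} = \left(\left(-3\right) \left(-7\right) \frac{1}{144 + 136}\right)^{2} = \left(\left(-3\right) \left(-7\right) \frac{1}{280}\right)^{2} = \left(\frac{3}{40}\right)^{2} = \frac{9}{1600}$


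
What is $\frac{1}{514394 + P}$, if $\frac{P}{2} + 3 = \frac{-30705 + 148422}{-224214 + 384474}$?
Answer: $\frac{26710}{13739342719} \approx 1.9441 \cdot 10^{-6}$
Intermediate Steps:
$P = - \frac{121021}{26710}$ ($P = -6 + 2 \frac{-30705 + 148422}{-224214 + 384474} = -6 + 2 \cdot \frac{117717}{160260} = -6 + 2 \cdot 117717 \cdot \frac{1}{160260} = -6 + 2 \cdot \frac{39239}{53420} = -6 + \frac{39239}{26710} = - \frac{121021}{26710} \approx -4.5309$)
$\frac{1}{514394 + P} = \frac{1}{514394 - \frac{121021}{26710}} = \frac{1}{\frac{13739342719}{26710}} = \frac{26710}{13739342719}$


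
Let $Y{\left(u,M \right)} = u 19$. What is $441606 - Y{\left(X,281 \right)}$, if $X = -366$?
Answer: $448560$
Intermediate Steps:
$Y{\left(u,M \right)} = 19 u$
$441606 - Y{\left(X,281 \right)} = 441606 - 19 \left(-366\right) = 441606 - -6954 = 441606 + 6954 = 448560$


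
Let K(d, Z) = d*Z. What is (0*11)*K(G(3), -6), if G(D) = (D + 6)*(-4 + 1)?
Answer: 0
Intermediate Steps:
G(D) = -18 - 3*D (G(D) = (6 + D)*(-3) = -18 - 3*D)
K(d, Z) = Z*d
(0*11)*K(G(3), -6) = (0*11)*(-6*(-18 - 3*3)) = 0*(-6*(-18 - 9)) = 0*(-6*(-27)) = 0*162 = 0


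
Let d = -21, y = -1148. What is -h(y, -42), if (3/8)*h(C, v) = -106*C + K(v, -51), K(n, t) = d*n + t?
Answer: -980152/3 ≈ -3.2672e+5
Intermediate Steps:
K(n, t) = t - 21*n (K(n, t) = -21*n + t = t - 21*n)
h(C, v) = -136 - 56*v - 848*C/3 (h(C, v) = 8*(-106*C + (-51 - 21*v))/3 = 8*(-51 - 106*C - 21*v)/3 = -136 - 56*v - 848*C/3)
-h(y, -42) = -(-136 - 56*(-42) - 848/3*(-1148)) = -(-136 + 2352 + 973504/3) = -1*980152/3 = -980152/3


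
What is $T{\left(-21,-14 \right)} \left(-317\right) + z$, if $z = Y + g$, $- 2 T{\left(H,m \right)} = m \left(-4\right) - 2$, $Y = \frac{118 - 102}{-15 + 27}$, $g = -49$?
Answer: $\frac{25534}{3} \approx 8511.3$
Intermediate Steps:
$Y = \frac{4}{3}$ ($Y = \frac{16}{12} = 16 \cdot \frac{1}{12} = \frac{4}{3} \approx 1.3333$)
$T{\left(H,m \right)} = 1 + 2 m$ ($T{\left(H,m \right)} = - \frac{m \left(-4\right) - 2}{2} = - \frac{- 4 m - 2}{2} = - \frac{-2 - 4 m}{2} = 1 + 2 m$)
$z = - \frac{143}{3}$ ($z = \frac{4}{3} - 49 = - \frac{143}{3} \approx -47.667$)
$T{\left(-21,-14 \right)} \left(-317\right) + z = \left(1 + 2 \left(-14\right)\right) \left(-317\right) - \frac{143}{3} = \left(1 - 28\right) \left(-317\right) - \frac{143}{3} = \left(-27\right) \left(-317\right) - \frac{143}{3} = 8559 - \frac{143}{3} = \frac{25534}{3}$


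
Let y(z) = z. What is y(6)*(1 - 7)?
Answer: -36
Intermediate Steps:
y(6)*(1 - 7) = 6*(1 - 7) = 6*(-6) = -36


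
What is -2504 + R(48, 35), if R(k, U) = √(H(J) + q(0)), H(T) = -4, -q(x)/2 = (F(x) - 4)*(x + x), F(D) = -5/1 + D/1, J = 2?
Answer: -2504 + 2*I ≈ -2504.0 + 2.0*I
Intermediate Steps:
F(D) = -5 + D (F(D) = -5*1 + D*1 = -5 + D)
q(x) = -4*x*(-9 + x) (q(x) = -2*((-5 + x) - 4)*(x + x) = -2*(-9 + x)*2*x = -4*x*(-9 + x))
R(k, U) = 2*I (R(k, U) = √(-4 + 4*0*(9 - 1*0)) = √(-4 + 4*0*(9 + 0)) = √(-4 + 4*0*9) = √(-4 + 0) = √(-4) = 2*I)
-2504 + R(48, 35) = -2504 + 2*I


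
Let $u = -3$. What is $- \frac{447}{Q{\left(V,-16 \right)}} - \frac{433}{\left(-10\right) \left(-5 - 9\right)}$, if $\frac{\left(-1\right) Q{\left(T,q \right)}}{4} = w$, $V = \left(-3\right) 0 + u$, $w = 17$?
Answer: $\frac{2071}{595} \approx 3.4807$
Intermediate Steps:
$V = -3$ ($V = \left(-3\right) 0 - 3 = 0 - 3 = -3$)
$Q{\left(T,q \right)} = -68$ ($Q{\left(T,q \right)} = \left(-4\right) 17 = -68$)
$- \frac{447}{Q{\left(V,-16 \right)}} - \frac{433}{\left(-10\right) \left(-5 - 9\right)} = - \frac{447}{-68} - \frac{433}{\left(-10\right) \left(-5 - 9\right)} = \left(-447\right) \left(- \frac{1}{68}\right) - \frac{433}{\left(-10\right) \left(-14\right)} = \frac{447}{68} - \frac{433}{140} = \frac{2071}{595}$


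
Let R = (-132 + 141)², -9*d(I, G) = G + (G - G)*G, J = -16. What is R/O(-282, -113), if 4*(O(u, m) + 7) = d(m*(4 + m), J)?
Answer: -729/59 ≈ -12.356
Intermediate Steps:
d(I, G) = -G/9 (d(I, G) = -(G + (G - G)*G)/9 = -(G + 0*G)/9 = -(G + 0)/9 = -G/9)
R = 81 (R = 9² = 81)
O(u, m) = -59/9 (O(u, m) = -7 + (-⅑*(-16))/4 = -7 + (¼)*(16/9) = -7 + 4/9 = -59/9)
R/O(-282, -113) = 81/(-59/9) = 81*(-9/59) = -729/59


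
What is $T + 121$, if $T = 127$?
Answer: $248$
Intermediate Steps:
$T + 121 = 127 + 121 = 248$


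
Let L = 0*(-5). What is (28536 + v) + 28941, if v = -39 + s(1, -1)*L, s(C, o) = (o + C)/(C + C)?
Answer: 57438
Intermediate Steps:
L = 0
s(C, o) = (C + o)/(2*C) (s(C, o) = (C + o)/((2*C)) = (C + o)*(1/(2*C)) = (C + o)/(2*C))
v = -39 (v = -39 + ((1/2)*(1 - 1)/1)*0 = -39 + ((1/2)*1*0)*0 = -39 + 0*0 = -39 + 0 = -39)
(28536 + v) + 28941 = (28536 - 39) + 28941 = 28497 + 28941 = 57438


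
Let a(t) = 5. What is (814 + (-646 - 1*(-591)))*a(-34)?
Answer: 3795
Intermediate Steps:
(814 + (-646 - 1*(-591)))*a(-34) = (814 + (-646 - 1*(-591)))*5 = (814 + (-646 + 591))*5 = (814 - 55)*5 = 759*5 = 3795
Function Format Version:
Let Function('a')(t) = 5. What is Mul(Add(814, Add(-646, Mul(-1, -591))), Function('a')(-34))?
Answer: 3795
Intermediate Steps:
Mul(Add(814, Add(-646, Mul(-1, -591))), Function('a')(-34)) = Mul(Add(814, Add(-646, Mul(-1, -591))), 5) = Mul(Add(814, Add(-646, 591)), 5) = Mul(Add(814, -55), 5) = Mul(759, 5) = 3795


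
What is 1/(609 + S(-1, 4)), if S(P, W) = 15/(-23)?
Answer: 23/13992 ≈ 0.0016438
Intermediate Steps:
S(P, W) = -15/23 (S(P, W) = 15*(-1/23) = -15/23)
1/(609 + S(-1, 4)) = 1/(609 - 15/23) = 1/(13992/23) = 23/13992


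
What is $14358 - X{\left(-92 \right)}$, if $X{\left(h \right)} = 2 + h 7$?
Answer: $15000$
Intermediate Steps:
$X{\left(h \right)} = 2 + 7 h$
$14358 - X{\left(-92 \right)} = 14358 - \left(2 + 7 \left(-92\right)\right) = 14358 - \left(2 - 644\right) = 14358 - -642 = 14358 + 642 = 15000$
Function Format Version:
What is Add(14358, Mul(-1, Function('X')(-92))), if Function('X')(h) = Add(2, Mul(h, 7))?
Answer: 15000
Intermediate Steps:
Function('X')(h) = Add(2, Mul(7, h))
Add(14358, Mul(-1, Function('X')(-92))) = Add(14358, Mul(-1, Add(2, Mul(7, -92)))) = Add(14358, Mul(-1, Add(2, -644))) = Add(14358, Mul(-1, -642)) = Add(14358, 642) = 15000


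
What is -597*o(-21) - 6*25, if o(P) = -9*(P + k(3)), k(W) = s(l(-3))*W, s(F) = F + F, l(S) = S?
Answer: -209697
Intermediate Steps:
s(F) = 2*F
k(W) = -6*W (k(W) = (2*(-3))*W = -6*W)
o(P) = 162 - 9*P (o(P) = -9*(P - 6*3) = -9*(P - 18) = -9*(-18 + P) = 162 - 9*P)
-597*o(-21) - 6*25 = -597*(162 - 9*(-21)) - 6*25 = -597*(162 + 189) - 150 = -597*351 - 150 = -209547 - 150 = -209697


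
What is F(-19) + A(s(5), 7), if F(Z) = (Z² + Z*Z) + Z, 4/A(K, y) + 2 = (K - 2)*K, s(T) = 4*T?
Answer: 125839/179 ≈ 703.01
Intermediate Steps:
A(K, y) = 4/(-2 + K*(-2 + K)) (A(K, y) = 4/(-2 + (K - 2)*K) = 4/(-2 + (-2 + K)*K) = 4/(-2 + K*(-2 + K)))
F(Z) = Z + 2*Z² (F(Z) = (Z² + Z²) + Z = 2*Z² + Z = Z + 2*Z²)
F(-19) + A(s(5), 7) = -19*(1 + 2*(-19)) + 4/(-2 + (4*5)² - 8*5) = -19*(1 - 38) + 4/(-2 + 20² - 2*20) = -19*(-37) + 4/(-2 + 400 - 40) = 703 + 4/358 = 703 + 4*(1/358) = 703 + 2/179 = 125839/179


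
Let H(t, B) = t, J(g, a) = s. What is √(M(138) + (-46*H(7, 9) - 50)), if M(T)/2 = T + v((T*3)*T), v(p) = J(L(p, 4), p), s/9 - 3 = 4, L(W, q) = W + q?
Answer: √30 ≈ 5.4772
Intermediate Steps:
s = 63 (s = 27 + 9*4 = 27 + 36 = 63)
J(g, a) = 63
v(p) = 63
M(T) = 126 + 2*T (M(T) = 2*(T + 63) = 2*(63 + T) = 126 + 2*T)
√(M(138) + (-46*H(7, 9) - 50)) = √((126 + 2*138) + (-46*7 - 50)) = √((126 + 276) + (-322 - 50)) = √(402 - 372) = √30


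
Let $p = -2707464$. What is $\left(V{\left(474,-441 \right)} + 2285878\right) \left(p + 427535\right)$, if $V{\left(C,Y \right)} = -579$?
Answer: $-5210319463771$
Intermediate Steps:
$\left(V{\left(474,-441 \right)} + 2285878\right) \left(p + 427535\right) = \left(-579 + 2285878\right) \left(-2707464 + 427535\right) = 2285299 \left(-2279929\right) = -5210319463771$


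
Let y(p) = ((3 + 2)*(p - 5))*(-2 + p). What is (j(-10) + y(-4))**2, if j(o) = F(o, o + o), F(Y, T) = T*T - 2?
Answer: 446224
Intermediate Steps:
F(Y, T) = -2 + T**2 (F(Y, T) = T**2 - 2 = -2 + T**2)
j(o) = -2 + 4*o**2 (j(o) = -2 + (o + o)**2 = -2 + (2*o)**2 = -2 + 4*o**2)
y(p) = (-25 + 5*p)*(-2 + p) (y(p) = (5*(-5 + p))*(-2 + p) = (-25 + 5*p)*(-2 + p))
(j(-10) + y(-4))**2 = ((-2 + 4*(-10)**2) + (50 - 35*(-4) + 5*(-4)**2))**2 = ((-2 + 4*100) + (50 + 140 + 5*16))**2 = ((-2 + 400) + (50 + 140 + 80))**2 = (398 + 270)**2 = 668**2 = 446224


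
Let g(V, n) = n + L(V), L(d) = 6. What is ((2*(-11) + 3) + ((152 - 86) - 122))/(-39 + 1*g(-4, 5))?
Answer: 75/28 ≈ 2.6786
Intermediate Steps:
g(V, n) = 6 + n (g(V, n) = n + 6 = 6 + n)
((2*(-11) + 3) + ((152 - 86) - 122))/(-39 + 1*g(-4, 5)) = ((2*(-11) + 3) + ((152 - 86) - 122))/(-39 + 1*(6 + 5)) = ((-22 + 3) + (66 - 122))/(-39 + 1*11) = (-19 - 56)/(-39 + 11) = -75/(-28) = -75*(-1/28) = 75/28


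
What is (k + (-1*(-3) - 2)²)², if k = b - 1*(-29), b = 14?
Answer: 1936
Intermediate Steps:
k = 43 (k = 14 - 1*(-29) = 14 + 29 = 43)
(k + (-1*(-3) - 2)²)² = (43 + (-1*(-3) - 2)²)² = (43 + (3 - 2)²)² = (43 + 1²)² = (43 + 1)² = 44² = 1936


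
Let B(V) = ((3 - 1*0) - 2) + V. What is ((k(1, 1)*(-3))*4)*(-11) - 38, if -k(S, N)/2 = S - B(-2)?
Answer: -566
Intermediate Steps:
B(V) = 1 + V (B(V) = ((3 + 0) - 2) + V = (3 - 2) + V = 1 + V)
k(S, N) = -2 - 2*S (k(S, N) = -2*(S - (1 - 2)) = -2*(S - 1*(-1)) = -2*(S + 1) = -2*(1 + S) = -2 - 2*S)
((k(1, 1)*(-3))*4)*(-11) - 38 = (((-2 - 2*1)*(-3))*4)*(-11) - 38 = (((-2 - 2)*(-3))*4)*(-11) - 38 = (-4*(-3)*4)*(-11) - 38 = (12*4)*(-11) - 38 = 48*(-11) - 38 = -528 - 38 = -566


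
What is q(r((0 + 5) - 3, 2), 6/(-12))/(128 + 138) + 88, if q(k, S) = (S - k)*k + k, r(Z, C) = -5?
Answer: 46761/532 ≈ 87.897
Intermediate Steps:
q(k, S) = k + k*(S - k) (q(k, S) = k*(S - k) + k = k + k*(S - k))
q(r((0 + 5) - 3, 2), 6/(-12))/(128 + 138) + 88 = (-5*(1 + 6/(-12) - 1*(-5)))/(128 + 138) + 88 = -5*(1 + 6*(-1/12) + 5)/266 + 88 = -5*(1 - ½ + 5)*(1/266) + 88 = -5*11/2*(1/266) + 88 = -55/2*1/266 + 88 = -55/532 + 88 = 46761/532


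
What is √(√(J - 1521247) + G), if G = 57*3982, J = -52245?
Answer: √(226974 + 2*I*√393373) ≈ 476.42 + 1.316*I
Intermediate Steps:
G = 226974
√(√(J - 1521247) + G) = √(√(-52245 - 1521247) + 226974) = √(√(-1573492) + 226974) = √(2*I*√393373 + 226974) = √(226974 + 2*I*√393373)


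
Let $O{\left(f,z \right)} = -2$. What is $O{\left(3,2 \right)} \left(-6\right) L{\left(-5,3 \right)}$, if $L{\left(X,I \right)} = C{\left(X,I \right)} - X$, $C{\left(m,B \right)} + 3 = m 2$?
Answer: $-96$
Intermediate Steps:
$C{\left(m,B \right)} = -3 + 2 m$ ($C{\left(m,B \right)} = -3 + m 2 = -3 + 2 m$)
$L{\left(X,I \right)} = -3 + X$ ($L{\left(X,I \right)} = \left(-3 + 2 X\right) - X = -3 + X$)
$O{\left(3,2 \right)} \left(-6\right) L{\left(-5,3 \right)} = \left(-2\right) \left(-6\right) \left(-3 - 5\right) = 12 \left(-8\right) = -96$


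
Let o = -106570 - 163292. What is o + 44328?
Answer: -225534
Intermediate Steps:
o = -269862
o + 44328 = -269862 + 44328 = -225534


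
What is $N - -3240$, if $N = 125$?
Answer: $3365$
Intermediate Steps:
$N - -3240 = 125 - -3240 = 125 + 3240 = 3365$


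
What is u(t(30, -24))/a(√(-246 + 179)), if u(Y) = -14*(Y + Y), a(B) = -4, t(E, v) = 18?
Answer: 126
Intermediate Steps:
u(Y) = -28*Y
u(t(30, -24))/a(√(-246 + 179)) = -28*18/(-4) = -504*(-¼) = 126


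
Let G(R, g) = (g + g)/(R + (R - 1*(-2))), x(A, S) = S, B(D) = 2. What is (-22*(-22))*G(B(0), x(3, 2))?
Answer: 968/3 ≈ 322.67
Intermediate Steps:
G(R, g) = 2*g/(2 + 2*R) (G(R, g) = (2*g)/(R + (R + 2)) = (2*g)/(R + (2 + R)) = (2*g)/(2 + 2*R) = 2*g/(2 + 2*R))
(-22*(-22))*G(B(0), x(3, 2)) = (-22*(-22))*(2/(1 + 2)) = 484*(2/3) = 484*(2*(⅓)) = 484*(⅔) = 968/3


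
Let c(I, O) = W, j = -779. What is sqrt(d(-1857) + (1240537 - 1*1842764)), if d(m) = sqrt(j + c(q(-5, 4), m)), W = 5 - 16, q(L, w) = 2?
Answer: sqrt(-602227 + I*sqrt(790)) ≈ 0.018 + 776.03*I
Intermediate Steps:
W = -11
c(I, O) = -11
d(m) = I*sqrt(790) (d(m) = sqrt(-779 - 11) = sqrt(-790) = I*sqrt(790))
sqrt(d(-1857) + (1240537 - 1*1842764)) = sqrt(I*sqrt(790) + (1240537 - 1*1842764)) = sqrt(I*sqrt(790) + (1240537 - 1842764)) = sqrt(I*sqrt(790) - 602227) = sqrt(-602227 + I*sqrt(790))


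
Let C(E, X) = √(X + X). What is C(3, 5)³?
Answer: 10*√10 ≈ 31.623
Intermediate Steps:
C(E, X) = √2*√X (C(E, X) = √(2*X) = √2*√X)
C(3, 5)³ = (√2*√5)³ = (√10)³ = 10*√10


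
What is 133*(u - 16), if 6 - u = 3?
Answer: -1729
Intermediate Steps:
u = 3 (u = 6 - 1*3 = 6 - 3 = 3)
133*(u - 16) = 133*(3 - 16) = 133*(-13) = -1729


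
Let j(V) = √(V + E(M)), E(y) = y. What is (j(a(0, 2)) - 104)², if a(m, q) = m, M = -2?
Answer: (104 - I*√2)² ≈ 10814.0 - 294.16*I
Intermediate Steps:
j(V) = √(-2 + V) (j(V) = √(V - 2) = √(-2 + V))
(j(a(0, 2)) - 104)² = (√(-2 + 0) - 104)² = (√(-2) - 104)² = (I*√2 - 104)² = (-104 + I*√2)²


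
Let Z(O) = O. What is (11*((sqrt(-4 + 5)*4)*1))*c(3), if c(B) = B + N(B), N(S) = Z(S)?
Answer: 264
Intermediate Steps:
N(S) = S
c(B) = 2*B (c(B) = B + B = 2*B)
(11*((sqrt(-4 + 5)*4)*1))*c(3) = (11*((sqrt(-4 + 5)*4)*1))*(2*3) = (11*((sqrt(1)*4)*1))*6 = (11*((1*4)*1))*6 = (11*(4*1))*6 = (11*4)*6 = 44*6 = 264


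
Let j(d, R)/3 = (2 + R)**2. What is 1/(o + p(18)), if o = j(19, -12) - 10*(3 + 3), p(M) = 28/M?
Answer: 9/2174 ≈ 0.0041398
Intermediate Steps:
j(d, R) = 3*(2 + R)**2
o = 240 (o = 3*(2 - 12)**2 - 10*(3 + 3) = 3*(-10)**2 - 10*6 = 3*100 - 60 = 300 - 60 = 240)
1/(o + p(18)) = 1/(240 + 28/18) = 1/(240 + 28*(1/18)) = 1/(240 + 14/9) = 1/(2174/9) = 9/2174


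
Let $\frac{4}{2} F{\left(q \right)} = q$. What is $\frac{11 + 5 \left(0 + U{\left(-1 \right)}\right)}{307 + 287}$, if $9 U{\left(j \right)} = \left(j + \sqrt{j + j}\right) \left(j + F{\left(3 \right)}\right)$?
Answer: $\frac{193}{10692} + \frac{5 i \sqrt{2}}{10692} \approx 0.018051 + 0.00066134 i$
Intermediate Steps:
$F{\left(q \right)} = \frac{q}{2}$
$U{\left(j \right)} = \frac{\left(\frac{3}{2} + j\right) \left(j + \sqrt{2} \sqrt{j}\right)}{9}$ ($U{\left(j \right)} = \frac{\left(j + \sqrt{j + j}\right) \left(j + \frac{1}{2} \cdot 3\right)}{9} = \frac{\left(j + \sqrt{2 j}\right) \left(j + \frac{3}{2}\right)}{9} = \frac{\left(j + \sqrt{2} \sqrt{j}\right) \left(\frac{3}{2} + j\right)}{9} = \frac{\left(\frac{3}{2} + j\right) \left(j + \sqrt{2} \sqrt{j}\right)}{9}$)
$\frac{11 + 5 \left(0 + U{\left(-1 \right)}\right)}{307 + 287} = \frac{11 + 5 \left(0 + \left(\frac{1}{6} \left(-1\right) + \frac{\left(-1\right)^{2}}{9} + \frac{\sqrt{2} \sqrt{-1}}{6} + \frac{\sqrt{2} \left(-1\right)^{\frac{3}{2}}}{9}\right)\right)}{307 + 287} = \frac{11 + 5 \left(0 + \left(- \frac{1}{6} + \frac{1}{9} \cdot 1 + \frac{\sqrt{2} i}{6} + \frac{\sqrt{2} \left(- i\right)}{9}\right)\right)}{594} = \left(11 + 5 \left(0 + \left(- \frac{1}{6} + \frac{1}{9} + \frac{i \sqrt{2}}{6} - \frac{i \sqrt{2}}{9}\right)\right)\right) \frac{1}{594} = \left(11 + 5 \left(0 - \left(\frac{1}{18} - \frac{i \sqrt{2}}{18}\right)\right)\right) \frac{1}{594} = \left(11 + 5 \left(- \frac{1}{18} + \frac{i \sqrt{2}}{18}\right)\right) \frac{1}{594} = \left(11 - \left(\frac{5}{18} - \frac{5 i \sqrt{2}}{18}\right)\right) \frac{1}{594} = \left(\frac{193}{18} + \frac{5 i \sqrt{2}}{18}\right) \frac{1}{594} = \frac{193}{10692} + \frac{5 i \sqrt{2}}{10692}$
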